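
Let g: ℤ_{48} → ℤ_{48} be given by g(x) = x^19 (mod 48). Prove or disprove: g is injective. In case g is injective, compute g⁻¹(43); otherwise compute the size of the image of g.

g(0) = 0^19 = 0.
g(6): Repeated squaring mod 48: 6^1 ≡ 6, 6^2 ≡ 6² = 36, 6^4 ≡ 36² = 1296 ≡ 0, 6^8 ≡ 0² = 0, 6^16 ≡ 0² = 0. Since 19 = 16 + 2 + 1, 6^19 ≡ 0·36·6: 0·36 = 0, then 0·6 = 0. So 6^19 ≡ 0 (mod 48).
So g(0) = g(6) = 0 while 0 ≠ 6, hence g is not injective.
Since g is not injective, we determine |image(g)|. Computing x^19 mod 48 for each x (by repeated squaring, reducing mod 48 at every step), the values g(0), g(1), …, g(47) are: 0, 1, 32, 27, 16, 29, 0, 7, 32, 9, 16, 35, 0, 37, 32, 15, 16, 17, 0, 43, 32, 45, 16, 23, 0, 25, 32, 3, 16, 5, 0, 31, 32, 33, 16, 11, 0, 13, 32, 39, 16, 41, 0, 19, 32, 21, 16, 47.
The distinct values are {0, 1, 3, 5, 7, 9, 11, 13, 15, 16, 17, 19, 21, 23, 25, 27, 29, 31, 32, 33, 35, 37, 39, 41, 43, 45, 47}; there are 27 of them.

27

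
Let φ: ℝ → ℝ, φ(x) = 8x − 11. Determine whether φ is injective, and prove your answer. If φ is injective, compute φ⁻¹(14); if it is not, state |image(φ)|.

Suppose φ(u) = φ(v). Then 8u − 11 = 8v − 11, thus 8u = 8v, thus u = v.
Thus φ is injective.
Since φ is injective, we compute φ⁻¹(14) = (14 + 11)/8 = 25/8.

25/8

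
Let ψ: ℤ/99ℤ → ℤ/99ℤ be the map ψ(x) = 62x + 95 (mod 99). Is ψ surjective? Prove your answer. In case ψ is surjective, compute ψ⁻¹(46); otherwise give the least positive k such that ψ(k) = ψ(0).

4

Since gcd(62, 99) = 1, 62 is invertible modulo 99. Euclid's algorithm: 99 = 1·62 + 37, 62 = 1·37 + 25, 37 = 1·25 + 12, 25 = 2·12 + 1; back-substituting gives 1 = 8·62 − 5·99, so 62⁻¹ ≡ 8 (mod 99).
For any y ∈ ℤ/99ℤ, x = 8(y − 95) mod 99 satisfies ψ(x) = 62·8(y − 95) + 95 ≡ y (since 62·8 ≡ 1 mod 99). So every y has a preimage.
Hence ψ is surjective.
Since ψ is surjective, we find ψ⁻¹(46): we need 62x ≡ 46 − 95 ≡ 50 (mod 99). Using 62⁻¹ = 8: x ≡ 8·50 = 400 = 4·99 + 4, so x = 4.
Check: ψ(4) = 62·4 + 95 = 343 = 3·99 + 46 ≡ 46 (mod 99).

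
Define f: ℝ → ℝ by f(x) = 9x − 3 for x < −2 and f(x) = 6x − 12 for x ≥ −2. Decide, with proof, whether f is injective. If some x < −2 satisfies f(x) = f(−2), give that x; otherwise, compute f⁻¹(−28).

Both pieces are strictly increasing (slopes 9 and 6), so each is injective on its own interval.
The left piece maps (−∞, −2) onto (−∞, −21); the right piece maps [−2, ∞) onto [−24, ∞).
These images overlap. In particular f(−2) = −24 (right piece), and solving 9x − 3 = −24 on the left piece gives x = −7/3 < −2.
So f(−7/3) = f(−2) with −7/3 ≠ −2, and f is not injective. This x = −7/3 is the requested value below −2.

-7/3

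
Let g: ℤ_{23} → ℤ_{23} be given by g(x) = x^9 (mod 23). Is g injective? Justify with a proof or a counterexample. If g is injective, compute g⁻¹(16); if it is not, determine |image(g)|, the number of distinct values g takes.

6

Since 23 is prime, the nonzero elements of ℤ_{23} form a cyclic group of order 22.
As gcd(9, 22) = 1, raising to the 9th power is a bijection on this group: if s^9 ≡ t^9 then (st^{−1})^9 = 1, and the only element of order dividing gcd(9, 22) = 1 is 1, so s = t.
With g(0) = 0 this makes g injective on all of ℤ_{23}, hence bijective (finite equal-size domain and codomain). In particular g is injective.
Since g is injective, we find the preimage of 16. The inverse of x ↦ x^9 on (ℤ_{23})^× is x ↦ x^5, because 9·5 = 45 = 2·22 + 1 ≡ 1 (mod 22) and x^{22} = 1 for x ≠ 0 (Fermat). So g⁻¹(16) = 16^5 mod 23.
Repeated squaring mod 23: 16^1 ≡ 16, 16^2 ≡ 16² = 256 ≡ 3, 16^4 ≡ 3² = 9. Since 5 = 4 + 1, 16^5 ≡ 9·16: 9·16 = 144 ≡ 6. So 16^5 ≡ 6 (mod 23).
Hence g⁻¹(16) = 6.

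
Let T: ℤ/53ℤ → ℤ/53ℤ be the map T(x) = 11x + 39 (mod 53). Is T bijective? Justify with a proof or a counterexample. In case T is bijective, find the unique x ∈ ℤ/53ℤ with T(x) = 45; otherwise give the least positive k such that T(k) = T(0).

15

Suppose T(s) = T(t) in ℤ/53ℤ. Then 11s + 39 ≡ 11t + 39 (mod 53), therefore 11(s − t) ≡ 0 (mod 53).
Since gcd(11, 53) = 1, 11 is invertible modulo 53, thus s − t ≡ 0 (mod 53), i.e. s = t.
We now compute 11⁻¹ mod 53 explicitly. Euclid's algorithm: 53 = 4·11 + 9, 11 = 1·9 + 2, 9 = 4·2 + 1; back-substituting gives 1 = 29·11 − 6·53, so 11⁻¹ ≡ 29 (mod 53).
For any y ∈ ℤ/53ℤ, x = 29(y − 39) mod 53 satisfies T(x) = 11·29(y − 39) + 39 ≡ y (since 11·29 ≡ 1 mod 53). So every y has a preimage.
Thus T is bijective.
Since T is bijective, we find T⁻¹(45): we need 11x ≡ 45 − 39 ≡ 6 (mod 53). Using 11⁻¹ = 29: x ≡ 29·6 = 174 = 3·53 + 15, so x = 15.
Check: T(15) = 11·15 + 39 = 204 = 3·53 + 45 ≡ 45 (mod 53).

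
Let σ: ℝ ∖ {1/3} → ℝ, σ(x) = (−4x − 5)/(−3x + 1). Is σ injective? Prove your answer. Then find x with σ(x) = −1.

-4/7

Suppose σ(s) = σ(t). Cross-multiplying: (−4s − 5)(−3t + 1) = (−4t − 5)(−3s + 1).
Expanding both sides and cancelling the symmetric terms leaves −19·(s − t) = 0. Since −19 ≠ 0, s = t. Hence σ is injective.
Solving σ(x) = −1: cross-multiplying gives −4x − 5 = −1(−3x + 1), which rearranges to −7x = 4, so x = −4/7.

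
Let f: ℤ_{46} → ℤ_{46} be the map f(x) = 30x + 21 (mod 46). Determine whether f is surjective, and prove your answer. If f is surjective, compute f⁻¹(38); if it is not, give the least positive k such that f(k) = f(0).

23

Recall that f is surjective if every y in the codomain equals f(x) for some x in the domain.
Since gcd(30, 46) = 2, we have 30x ≡ 0 (mod 2) for all x, so f(x) ≡ 1 (mod 2).
But 0 ≢ 1 (mod 2), so 0 ∈ ℤ_{46} has no preimage. Thus f is not surjective.
Since f is not surjective, we find the least positive k with f(k) = f(0): this means 30k ≡ 0 (mod 46), i.e. 46 ∣ 30k. Since gcd(30, 46) = 2, dividing through by 2 this holds exactly when 23 ∣ 15k, and as gcd(15, 23) = 1, exactly when 23 ∣ k.
The smallest positive such k is 23.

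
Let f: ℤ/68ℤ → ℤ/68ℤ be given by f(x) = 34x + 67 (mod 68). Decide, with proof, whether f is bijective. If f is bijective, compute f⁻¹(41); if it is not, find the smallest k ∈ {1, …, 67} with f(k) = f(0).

2

Recall that f is injective when f(s) = f(t) forces s = t.
We have gcd(34, 68) = 34 > 1. Taking s = 0 and t = 2: f(0) = 67 and f(2) = 34·2 + 67 = 135 ≡ 67 (mod 68).
So f(0) = f(2) while 0 ≠ 2, therefore f is not injective, hence not bijective.
Since f is not bijective, we find the least positive k with f(k) = f(0): this means 34k ≡ 0 (mod 68), i.e. 68 ∣ 34k. Since gcd(34, 68) = 34, dividing through by 34 this holds exactly when 2 ∣ k.
The smallest positive such k is 2.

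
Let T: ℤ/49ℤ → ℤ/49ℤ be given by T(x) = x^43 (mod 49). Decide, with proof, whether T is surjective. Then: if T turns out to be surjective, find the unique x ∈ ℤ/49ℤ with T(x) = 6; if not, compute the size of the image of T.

43

T(0) = 0^43 = 0.
T(7): Repeated squaring mod 49: 7^1 ≡ 7, 7^2 ≡ 7² = 49 ≡ 0, 7^4 ≡ 0² = 0, 7^8 ≡ 0² = 0, 7^16 ≡ 0² = 0, 7^32 ≡ 0² = 0. Since 43 = 32 + 8 + 2 + 1, 7^43 ≡ 0·0·0·7: 0·0 = 0, then 0·0 = 0, then 0·7 = 0. So 7^43 ≡ 0 (mod 49).
So T(0) = T(7) = 0 while 0 ≠ 7, so T is not injective.
A non-injective map from the 49-element set ℤ/49ℤ to itself takes at most 48 distinct values, so it cannot be surjective. Hence T is not surjective.
Since T is not surjective, we determine |image(T)|. Computing x^43 mod 49 for each x (by repeated squaring, reducing mod 49 at every step), the values T(0), T(1), …, T(48) are: 0, 1, 2, 3, 4, 5, 6, 0, 8, 9, 10, 11, 12, 13, 0, 15, 16, 17, 18, 19, 20, 0, 22, 23, 24, 25, 26, 27, 0, 29, 30, 31, 32, 33, 34, 0, 36, 37, 38, 39, 40, 41, 0, 43, 44, 45, 46, 47, 48.
The distinct values are {0, 1, 2, 3, 4, 5, 6, 8, 9, 10, 11, 12, 13, 15, 16, 17, 18, 19, 20, 22, 23, 24, 25, 26, 27, 29, 30, 31, 32, 33, 34, 36, 37, 38, 39, 40, 41, 43, 44, 45, 46, 47, 48}; there are 43 of them.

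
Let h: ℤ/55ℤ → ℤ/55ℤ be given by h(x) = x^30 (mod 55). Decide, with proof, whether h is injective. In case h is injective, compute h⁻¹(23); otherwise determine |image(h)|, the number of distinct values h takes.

h(2): Repeated squaring mod 55: 2^1 ≡ 2, 2^2 ≡ 2² = 4, 2^4 ≡ 4² = 16, 2^8 ≡ 16² = 256 ≡ 36, 2^16 ≡ 36² = 1296 ≡ 31. Since 30 = 16 + 8 + 4 + 2, 2^30 ≡ 31·36·16·4: 31·36 = 1116 ≡ 16, then 16·16 = 256 ≡ 36, then 36·4 = 144 ≡ 34. So 2^30 ≡ 34 (mod 55).
h(3): Repeated squaring mod 55: 3^1 ≡ 3, 3^2 ≡ 3² = 9, 3^4 ≡ 9² = 81 ≡ 26, 3^8 ≡ 26² = 676 ≡ 16, 3^16 ≡ 16² = 256 ≡ 36. Since 30 = 16 + 8 + 4 + 2, 3^30 ≡ 36·16·26·9: 36·16 = 576 ≡ 26, then 26·26 = 676 ≡ 16, then 16·9 = 144 ≡ 34. So 3^30 ≡ 34 (mod 55).
So h(2) = h(3) = 34 while 2 ≠ 3, therefore h is not injective.
Since h is not injective, we determine |image(h)|. Computing x^30 mod 55 for each x (by repeated squaring, reducing mod 55 at every step), the values h(0), h(1), …, h(54) are: 0, 1, 34, 34, 1, 45, 1, 34, 34, 1, 45, 11, 34, 34, 1, 45, 1, 34, 34, 1, 45, 1, 44, 34, 1, 45, 1, 34, 34, 1, 45, 1, 34, 44, 1, 45, 1, 34, 34, 1, 45, 1, 34, 34, 11, 45, 1, 34, 34, 1, 45, 1, 34, 34, 1.
The distinct values are {0, 1, 11, 34, 44, 45}; there are 6 of them.

6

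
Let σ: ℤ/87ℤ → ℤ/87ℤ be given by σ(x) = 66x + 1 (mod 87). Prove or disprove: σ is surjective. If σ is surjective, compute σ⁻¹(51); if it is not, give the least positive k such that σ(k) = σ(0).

29

By definition, surjectivity means every element of the codomain has a preimage under σ.
Since gcd(66, 87) = 3, we have 66x ≡ 0 (mod 3) for all x, so σ(x) ≡ 1 (mod 3).
But 0 ≢ 1 (mod 3), so 0 ∈ ℤ/87ℤ has no preimage. Hence σ is not surjective.
Since σ is not surjective, we find the least positive k with σ(k) = σ(0): this means 66k ≡ 0 (mod 87), i.e. 87 ∣ 66k. Since gcd(66, 87) = 3, dividing through by 3 this holds exactly when 29 ∣ 22k, and as gcd(22, 29) = 1, exactly when 29 ∣ k.
The smallest positive such k is 29.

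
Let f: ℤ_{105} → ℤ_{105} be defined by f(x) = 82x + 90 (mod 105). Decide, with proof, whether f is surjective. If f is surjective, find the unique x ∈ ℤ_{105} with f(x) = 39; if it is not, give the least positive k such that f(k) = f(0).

57

Since gcd(82, 105) = 1, 82 is invertible modulo 105. Euclid's algorithm: 105 = 1·82 + 23, 82 = 3·23 + 13, 23 = 1·13 + 10, 13 = 1·10 + 3, 10 = 3·3 + 1; back-substituting gives 1 = 73·82 − 57·105, so 82⁻¹ ≡ 73 (mod 105).
For any y ∈ ℤ_{105}, x = 73(y − 90) mod 105 satisfies f(x) = 82·73(y − 90) + 90 ≡ y (since 82·73 ≡ 1 mod 105). So every y has a preimage.
Thus f is surjective.
Since f is surjective, we find f⁻¹(39): we need 82x ≡ 39 − 90 ≡ 54 (mod 105). Using 82⁻¹ = 73: x ≡ 73·54 = 3942 = 37·105 + 57, so x = 57.
Check: f(57) = 82·57 + 90 = 4764 = 45·105 + 39 ≡ 39 (mod 105).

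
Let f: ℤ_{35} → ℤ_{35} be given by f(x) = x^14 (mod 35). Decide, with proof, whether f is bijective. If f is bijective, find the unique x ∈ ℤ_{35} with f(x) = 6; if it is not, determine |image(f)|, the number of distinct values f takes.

f(1) = 1^14 = 1.
f(6): Repeated squaring mod 35: 6^1 ≡ 6, 6^2 ≡ 6² = 36 ≡ 1, 6^4 ≡ 1² = 1, 6^8 ≡ 1² = 1. Since 14 = 8 + 4 + 2, 6^14 ≡ 1·1·1: 1·1 = 1, then 1·1 = 1. So 6^14 ≡ 1 (mod 35).
So f(1) = f(6) = 1 while 1 ≠ 6, so f is not injective, hence not bijective.
Since f is not bijective, we determine |image(f)|. Computing x^14 mod 35 for each x (by repeated squaring, reducing mod 35 at every step), the values f(0), f(1), …, f(34) are: 0, 1, 4, 9, 16, 25, 1, 14, 29, 11, 30, 16, 4, 29, 21, 15, 11, 9, 9, 11, 15, 21, 29, 4, 16, 30, 11, 29, 14, 1, 25, 16, 9, 4, 1.
The distinct values are {0, 1, 4, 9, 11, 14, 15, 16, 21, 25, 29, 30}; there are 12 of them.

12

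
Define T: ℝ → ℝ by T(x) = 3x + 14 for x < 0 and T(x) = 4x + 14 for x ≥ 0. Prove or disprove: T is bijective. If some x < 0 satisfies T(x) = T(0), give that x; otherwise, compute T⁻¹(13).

Both pieces are strictly increasing (slopes 3 and 4), so each is injective on its own interval.
The left piece maps (−∞, 0) onto (−∞, 14); the right piece maps [0, ∞) onto [14, ∞).
Since 14 = 14, the images partition ℝ: T is injective and surjective, hence bijective.
Because the two images are disjoint, no x < 0 has T(x) = T(0), so we compute T⁻¹(13): 13 lies in (−∞, 14), so solve 3x + 14 = 13: x = (13 − 14)/3 = −1/3.

-1/3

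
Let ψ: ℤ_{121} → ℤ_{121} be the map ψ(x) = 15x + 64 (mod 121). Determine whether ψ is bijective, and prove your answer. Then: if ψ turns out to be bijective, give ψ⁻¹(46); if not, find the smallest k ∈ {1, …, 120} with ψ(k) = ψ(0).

23

By definition, ψ is injective when ψ(s) = ψ(t) forces s = t.
If ψ(s) = ψ(t), then 15s ≡ 15t (mod 121). Because gcd(15, 121) = 1, we may cancel 15 to get s ≡ t (mod 121).
We now compute 15⁻¹ mod 121 explicitly. Euclid's algorithm: 121 = 8·15 + 1; back-substituting gives 1 = 113·15 − 14·121, so 15⁻¹ ≡ 113 (mod 121).
For any y ∈ ℤ_{121}, x = 113(y − 64) mod 121 satisfies ψ(x) = 15·113(y − 64) + 64 ≡ y (since 15·113 ≡ 1 mod 121). So every y has a preimage.
So ψ is bijective.
Since ψ is bijective, we compute ψ⁻¹(46): solve 15x + 64 ≡ 46 (mod 121), i.e. 15x ≡ 103 (mod 121).
Multiplying by 15⁻¹ = 113 gives x ≡ 113·103 = 11639 = 96·121 + 23 ≡ 23 (mod 121).
Check: ψ(23) = 15·23 + 64 = 409 = 3·121 + 46 ≡ 46 (mod 121).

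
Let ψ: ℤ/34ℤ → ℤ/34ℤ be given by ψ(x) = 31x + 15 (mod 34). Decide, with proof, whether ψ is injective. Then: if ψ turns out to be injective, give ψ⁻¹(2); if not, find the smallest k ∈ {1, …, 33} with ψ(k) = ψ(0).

Suppose ψ(s) = ψ(t) in ℤ/34ℤ. Then 31s + 15 ≡ 31t + 15 (mod 34), so 31(s − t) ≡ 0 (mod 34).
Since gcd(31, 34) = 1, 31 is invertible modulo 34, thus s − t ≡ 0 (mod 34), i.e. s = t.
So ψ is injective.
We now compute 31⁻¹ mod 34 explicitly. Euclid's algorithm: 34 = 1·31 + 3, 31 = 10·3 + 1; back-substituting gives 1 = 11·31 − 10·34, so 31⁻¹ ≡ 11 (mod 34).
Since ψ is injective, we find ψ⁻¹(2): we need 31x ≡ 2 − 15 ≡ 21 (mod 34). Using 31⁻¹ = 11: x ≡ 11·21 = 231 = 6·34 + 27, so x = 27.
Check: ψ(27) = 31·27 + 15 = 852 = 25·34 + 2 ≡ 2 (mod 34).

27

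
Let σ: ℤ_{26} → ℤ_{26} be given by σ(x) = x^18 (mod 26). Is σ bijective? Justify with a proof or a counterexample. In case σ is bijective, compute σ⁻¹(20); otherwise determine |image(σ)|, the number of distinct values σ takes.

6

σ(1) = 1^18 = 1.
σ(3): Repeated squaring mod 26: 3^1 ≡ 3, 3^2 ≡ 3² = 9, 3^4 ≡ 9² = 81 ≡ 3, 3^8 ≡ 3² = 9, 3^16 ≡ 9² = 81 ≡ 3. Since 18 = 16 + 2, 3^18 ≡ 3·9: 3·9 = 27 ≡ 1. So 3^18 ≡ 1 (mod 26).
So σ(1) = σ(3) = 1 while 1 ≠ 3, so σ is not injective, hence not bijective.
Since σ is not bijective, we determine |image(σ)|. Computing x^18 mod 26 for each x (by repeated squaring, reducing mod 26 at every step), the values σ(0), σ(1), …, σ(25) are: 0, 1, 12, 1, 14, 25, 12, 25, 12, 1, 14, 25, 14, 13, 14, 25, 14, 1, 12, 25, 12, 25, 14, 1, 12, 1.
The distinct values are {0, 1, 12, 13, 14, 25}; there are 6 of them.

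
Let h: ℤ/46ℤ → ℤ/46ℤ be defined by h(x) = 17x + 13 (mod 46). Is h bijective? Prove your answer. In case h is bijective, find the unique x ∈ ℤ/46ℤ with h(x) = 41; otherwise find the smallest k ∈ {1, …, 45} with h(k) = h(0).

Suppose h(a) = h(b) in ℤ/46ℤ. Then 17a + 13 ≡ 17b + 13 (mod 46), hence 17(a − b) ≡ 0 (mod 46).
Since gcd(17, 46) = 1, 17 is invertible modulo 46, hence a − b ≡ 0 (mod 46), i.e. a = b.
We now compute 17⁻¹ mod 46 explicitly. Euclid's algorithm: 46 = 2·17 + 12, 17 = 1·12 + 5, 12 = 2·5 + 2, 5 = 2·2 + 1; back-substituting gives 1 = 19·17 − 7·46, so 17⁻¹ ≡ 19 (mod 46).
For any y ∈ ℤ/46ℤ, x = 19(y − 13) mod 46 satisfies h(x) = 17·19(y − 13) + 13 ≡ y (since 17·19 ≡ 1 mod 46). So every y has a preimage.
Thus h is bijective.
Since h is bijective, we find h⁻¹(41): we need 17x ≡ 41 − 13 ≡ 28 (mod 46). Using 17⁻¹ = 19: x ≡ 19·28 = 532 = 11·46 + 26, so x = 26.
Check: h(26) = 17·26 + 13 = 455 = 9·46 + 41 ≡ 41 (mod 46).

26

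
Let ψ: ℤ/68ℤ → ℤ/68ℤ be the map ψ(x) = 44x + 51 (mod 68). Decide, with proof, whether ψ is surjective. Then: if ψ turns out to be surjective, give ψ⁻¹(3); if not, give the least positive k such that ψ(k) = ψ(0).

By definition, ψ is surjective if every y in the codomain equals ψ(x) for some x in the domain.
Since gcd(44, 68) = 4, we have 44x ≡ 0 (mod 4) for all x, so ψ(x) ≡ 3 (mod 4).
But 0 ≢ 3 (mod 4), so 0 ∈ ℤ/68ℤ has no preimage. So ψ is not surjective.
Since ψ is not surjective, we find the least positive k with ψ(k) = ψ(0): this means 44k ≡ 0 (mod 68), i.e. 68 ∣ 44k. Since gcd(44, 68) = 4, dividing through by 4 this holds exactly when 17 ∣ 11k, and as gcd(11, 17) = 1, exactly when 17 ∣ k.
The smallest positive such k is 17.

17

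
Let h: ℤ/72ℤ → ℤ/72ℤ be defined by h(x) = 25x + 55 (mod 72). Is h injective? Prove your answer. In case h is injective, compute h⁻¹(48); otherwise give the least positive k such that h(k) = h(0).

Recall that h is injective if h(x_1) = h(x_2) implies x_1 = x_2.
If h(x_1) = h(x_2), then 25x_1 ≡ 25x_2 (mod 72). Because gcd(25, 72) = 1, we may cancel 25 to get x_1 ≡ x_2 (mod 72).
Therefore h is injective.
We now compute 25⁻¹ mod 72 explicitly. Euclid's algorithm: 72 = 2·25 + 22, 25 = 1·22 + 3, 22 = 7·3 + 1; back-substituting gives 1 = 49·25 − 17·72, so 25⁻¹ ≡ 49 (mod 72).
Since h is injective, we compute h⁻¹(48): solve 25x + 55 ≡ 48 (mod 72), i.e. 25x ≡ 65 (mod 72).
Multiplying by 25⁻¹ = 49 gives x ≡ 49·65 = 3185 = 44·72 + 17 ≡ 17 (mod 72).
Check: h(17) = 25·17 + 55 = 480 = 6·72 + 48 ≡ 48 (mod 72).

17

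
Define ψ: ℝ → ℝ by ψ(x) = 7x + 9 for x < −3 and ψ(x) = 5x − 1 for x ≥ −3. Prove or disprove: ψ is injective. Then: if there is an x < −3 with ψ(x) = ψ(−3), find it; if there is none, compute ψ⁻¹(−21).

-25/7

Both pieces are strictly increasing (slopes 7 and 5), so each is injective on its own interval.
The left piece maps (−∞, −3) onto (−∞, −12); the right piece maps [−3, ∞) onto [−16, ∞).
These images overlap. In particular ψ(−3) = −16 (right piece), and solving 7x + 9 = −16 on the left piece gives x = −25/7 < −3.
So ψ(−25/7) = ψ(−3) with −25/7 ≠ −3, and ψ is not injective. This x = −25/7 is the requested value below −3.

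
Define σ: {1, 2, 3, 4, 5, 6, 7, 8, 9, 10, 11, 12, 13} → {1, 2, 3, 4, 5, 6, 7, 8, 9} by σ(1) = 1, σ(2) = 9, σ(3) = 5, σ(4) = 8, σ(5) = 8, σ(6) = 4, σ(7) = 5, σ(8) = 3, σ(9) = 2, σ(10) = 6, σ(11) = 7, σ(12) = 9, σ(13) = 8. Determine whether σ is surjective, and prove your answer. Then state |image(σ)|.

9

Every element of the codomain has a preimage: 1 = σ(1), 2 = σ(9), 3 = σ(8), 4 = σ(6), 5 = σ(3), 6 = σ(10), 7 = σ(11), 8 = σ(4), 9 = σ(2).
Thus σ is surjective.
The image of σ is {1, 2, 3, 4, 5, 6, 7, 8, 9}, which has 9 elements.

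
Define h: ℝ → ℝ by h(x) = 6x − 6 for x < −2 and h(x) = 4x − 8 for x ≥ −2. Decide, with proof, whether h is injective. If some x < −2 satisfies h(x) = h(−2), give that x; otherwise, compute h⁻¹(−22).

-8/3

Both pieces are strictly increasing (slopes 6 and 4), so each is injective on its own interval.
The left piece maps (−∞, −2) onto (−∞, −18); the right piece maps [−2, ∞) onto [−16, ∞).
These images are disjoint, so no value is attained by both pieces. Thus h is injective.
Because the two images are disjoint, no x < −2 has h(x) = h(−2), so we compute h⁻¹(−22): −22 lies in (−∞, −18), so solve 6x − 6 = −22: x = (−22 + 6)/6 = −8/3.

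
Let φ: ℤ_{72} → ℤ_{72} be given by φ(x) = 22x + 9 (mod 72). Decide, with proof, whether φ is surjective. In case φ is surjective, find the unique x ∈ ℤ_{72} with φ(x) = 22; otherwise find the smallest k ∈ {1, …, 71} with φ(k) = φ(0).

By definition, φ is surjective if every y in the codomain equals φ(x) for some x in the domain.
Since gcd(22, 72) = 2, we have 22x ≡ 0 (mod 2) for all x, so φ(x) ≡ 1 (mod 2).
But 0 ≢ 1 (mod 2), so 0 ∈ ℤ_{72} has no preimage. Therefore φ is not surjective.
Since φ is not surjective, we find the least positive k with φ(k) = φ(0): this means 22k ≡ 0 (mod 72), i.e. 72 ∣ 22k. Since gcd(22, 72) = 2, dividing through by 2 this holds exactly when 36 ∣ 11k, and as gcd(11, 36) = 1, exactly when 36 ∣ k.
The smallest positive such k is 36.

36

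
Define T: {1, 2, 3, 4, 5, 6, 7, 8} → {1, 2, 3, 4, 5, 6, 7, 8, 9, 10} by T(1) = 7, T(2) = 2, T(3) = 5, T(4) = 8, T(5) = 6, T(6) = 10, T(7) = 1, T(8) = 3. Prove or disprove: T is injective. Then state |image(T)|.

The values T(1), …, T(8) are 7, 2, 5, 8, 6, 10, 1, 3 — all distinct.
So T(a) = T(b) only when a = b, and T is injective.
The image of T is {1, 2, 3, 5, 6, 7, 8, 10}, which has 8 elements.

8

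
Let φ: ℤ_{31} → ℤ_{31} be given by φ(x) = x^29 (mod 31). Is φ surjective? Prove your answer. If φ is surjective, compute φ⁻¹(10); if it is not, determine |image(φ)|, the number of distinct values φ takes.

Since 31 is prime, the nonzero elements of ℤ_{31} form a cyclic group of order 30.
As gcd(29, 30) = 1, raising to the 29th power is a bijection on this group: if x_1^29 ≡ x_2^29 then (x_1x_2^{−1})^29 = 1, and the only element of order dividing gcd(29, 30) = 1 is 1, so x_1 = x_2.
With φ(0) = 0 this makes φ injective on all of ℤ_{31}, hence bijective (finite equal-size domain and codomain). In particular φ is surjective.
Since φ is surjective, we find the preimage of 10. The inverse of x ↦ x^29 on (ℤ_{31})^× is x ↦ x^29, because 29·29 = 841 = 28·30 + 1 ≡ 1 (mod 30) and x^{30} = 1 for x ≠ 0 (Fermat). So φ⁻¹(10) = 10^29 mod 31.
Repeated squaring mod 31: 10^1 ≡ 10, 10^2 ≡ 10² = 100 ≡ 7, 10^4 ≡ 7² = 49 ≡ 18, 10^8 ≡ 18² = 324 ≡ 14, 10^16 ≡ 14² = 196 ≡ 10. Since 29 = 16 + 8 + 4 + 1, 10^29 ≡ 10·14·18·10: 10·14 = 140 ≡ 16, then 16·18 = 288 ≡ 9, then 9·10 = 90 ≡ 28. So 10^29 ≡ 28 (mod 31).
Hence φ⁻¹(10) = 28.

28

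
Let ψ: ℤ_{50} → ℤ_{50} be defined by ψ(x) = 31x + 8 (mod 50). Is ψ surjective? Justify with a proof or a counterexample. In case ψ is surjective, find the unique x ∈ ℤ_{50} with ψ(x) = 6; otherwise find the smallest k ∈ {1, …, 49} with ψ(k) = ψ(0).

Since gcd(31, 50) = 1, 31 is invertible modulo 50. Euclid's algorithm: 50 = 1·31 + 19, 31 = 1·19 + 12, 19 = 1·12 + 7, 12 = 1·7 + 5, 7 = 1·5 + 2, 5 = 2·2 + 1; back-substituting gives 1 = 21·31 − 13·50, so 31⁻¹ ≡ 21 (mod 50).
For any y ∈ ℤ_{50}, x = 21(y − 8) mod 50 satisfies ψ(x) = 31·21(y − 8) + 8 ≡ y (since 31·21 ≡ 1 mod 50). So every y has a preimage.
So ψ is surjective.
Since ψ is surjective, we compute ψ⁻¹(6): solve 31x + 8 ≡ 6 (mod 50), i.e. 31x ≡ 48 (mod 50).
Multiplying by 31⁻¹ = 21 gives x ≡ 21·48 = 1008 = 20·50 + 8 ≡ 8 (mod 50).
Check: ψ(8) = 31·8 + 8 = 256 = 5·50 + 6 ≡ 6 (mod 50).

8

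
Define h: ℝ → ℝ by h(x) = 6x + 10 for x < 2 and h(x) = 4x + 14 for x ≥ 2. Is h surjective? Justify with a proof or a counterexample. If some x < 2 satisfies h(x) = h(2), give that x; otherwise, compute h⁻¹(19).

3/2

Both pieces are strictly increasing (slopes 6 and 4), so each is injective on its own interval.
The left piece maps (−∞, 2) onto (−∞, 22); the right piece maps [2, ∞) onto [22, ∞).
These images together cover ℝ, so h is surjective.
Because the two images are disjoint, no x < 2 has h(x) = h(2), so we compute h⁻¹(19): 19 lies in (−∞, 22), so solve 6x + 10 = 19: x = (19 − 10)/6 = 3/2.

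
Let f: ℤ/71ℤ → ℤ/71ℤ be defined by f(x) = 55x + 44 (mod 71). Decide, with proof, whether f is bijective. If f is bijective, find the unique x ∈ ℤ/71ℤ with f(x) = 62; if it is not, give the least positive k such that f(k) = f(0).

If f(x_1) = f(x_2), then 55x_1 ≡ 55x_2 (mod 71). Because gcd(55, 71) = 1, we may cancel 55 to get x_1 ≡ x_2 (mod 71).
We now compute 55⁻¹ mod 71 explicitly. Euclid's algorithm: 71 = 1·55 + 16, 55 = 3·16 + 7, 16 = 2·7 + 2, 7 = 3·2 + 1; back-substituting gives 1 = 31·55 − 24·71, so 55⁻¹ ≡ 31 (mod 71).
Then y ↦ 31(y − 44) is a two-sided inverse to f, so every y ∈ ℤ/71ℤ has a preimage.
Hence f is bijective.
Since f is bijective, we find f⁻¹(62): we need 55x ≡ 62 − 44 ≡ 18 (mod 71). Using 55⁻¹ = 31: x ≡ 31·18 = 558 = 7·71 + 61, so x = 61.
Check: f(61) = 55·61 + 44 = 3399 = 47·71 + 62 ≡ 62 (mod 71).

61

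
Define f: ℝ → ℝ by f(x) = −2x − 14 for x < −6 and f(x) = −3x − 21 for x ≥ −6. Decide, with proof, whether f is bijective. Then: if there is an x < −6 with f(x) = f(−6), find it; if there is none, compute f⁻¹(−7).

Both pieces are strictly decreasing (slopes −2 and −3), so each is injective on its own interval.
The left piece maps (−∞, −6) onto (−2, ∞); the right piece maps [−6, ∞) onto (−∞, −3].
The images leave a gap (−2 has no preimage), so f is not surjective, hence not bijective.
Because the two images are disjoint, no x < −6 has f(x) = f(−6), so we compute f⁻¹(−7): −7 lies in (−∞, −3], so solve −3x − 21 = −7: x = (−7 + 21)/(−3) = −14/3.

-14/3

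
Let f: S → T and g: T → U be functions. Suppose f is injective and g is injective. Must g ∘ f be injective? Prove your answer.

Suppose (g ∘ f)(u) = (g ∘ f)(v), i.e. g(f(u)) = g(f(v)).
Since g is injective, f(u) = f(v). Since f is injective, u = v. Hence g ∘ f is injective.

injective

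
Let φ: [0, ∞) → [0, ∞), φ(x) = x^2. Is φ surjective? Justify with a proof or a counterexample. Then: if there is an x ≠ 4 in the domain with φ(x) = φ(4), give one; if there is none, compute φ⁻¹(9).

For any y ∈ [0, ∞), x = y^{1/2} ∈ [0, ∞) gives φ(x) = y, so φ is surjective.
Since x ↦ x^2 is strictly increasing on [0, ∞), it is injective there, so no x ≠ 4 in the domain has φ(x) = φ(4). We therefore compute φ⁻¹(9) = 9^{1/2} = 3 (indeed 3^2 = 9).

3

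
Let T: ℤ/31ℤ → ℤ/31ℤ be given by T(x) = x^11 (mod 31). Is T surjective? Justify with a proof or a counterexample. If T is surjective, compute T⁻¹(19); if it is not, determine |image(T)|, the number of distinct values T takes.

Since 31 is prime, the nonzero elements of ℤ/31ℤ form a cyclic group of order 30.
As gcd(11, 30) = 1, raising to the 11th power is a bijection on this group: if a^11 ≡ b^11 then (ab^{−1})^11 = 1, and the only element of order dividing gcd(11, 30) = 1 is 1, so a = b.
With T(0) = 0 this makes T injective on all of ℤ/31ℤ, hence bijective (finite equal-size domain and codomain). In particular T is surjective.
Since T is surjective, we find the preimage of 19. The inverse of x ↦ x^11 on (ℤ/31ℤ)^× is x ↦ x^11, because 11·11 = 121 = 4·30 + 1 ≡ 1 (mod 30) and x^{30} = 1 for x ≠ 0 (Fermat). So T⁻¹(19) = 19^11 mod 31.
Repeated squaring mod 31: 19^1 ≡ 19, 19^2 ≡ 19² = 361 ≡ 20, 19^4 ≡ 20² = 400 ≡ 28, 19^8 ≡ 28² = 784 ≡ 9. Since 11 = 8 + 2 + 1, 19^11 ≡ 9·20·19: 9·20 = 180 ≡ 25, then 25·19 = 475 ≡ 10. So 19^11 ≡ 10 (mod 31).
Hence T⁻¹(19) = 10.

10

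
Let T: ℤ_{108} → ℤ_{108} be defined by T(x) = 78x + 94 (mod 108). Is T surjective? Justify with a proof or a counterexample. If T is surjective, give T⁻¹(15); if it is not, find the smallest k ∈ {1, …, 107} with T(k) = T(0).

18

Since gcd(78, 108) = 6, we have 78x ≡ 0 (mod 6) for all x, so T(x) ≡ 4 (mod 6).
But 0 ≢ 4 (mod 6), so 0 ∈ ℤ_{108} has no preimage. Therefore T is not surjective.
Since T is not surjective, we find the least positive k with T(k) = T(0): this means 78k ≡ 0 (mod 108), i.e. 108 ∣ 78k. Since gcd(78, 108) = 6, dividing through by 6 this holds exactly when 18 ∣ 13k, and as gcd(13, 18) = 1, exactly when 18 ∣ k.
The smallest positive such k is 18.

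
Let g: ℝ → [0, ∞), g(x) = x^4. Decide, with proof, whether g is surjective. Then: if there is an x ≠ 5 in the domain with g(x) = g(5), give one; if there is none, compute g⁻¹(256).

-5

For any y ∈ [0, ∞), x = y^{1/4} ∈ ℝ satisfies x^4 = y, so g is surjective.
For the follow-up, such an x exists: taking x = −5 ∈ ℝ gives g(−5) = 625 = g(5) with −5 ≠ 5.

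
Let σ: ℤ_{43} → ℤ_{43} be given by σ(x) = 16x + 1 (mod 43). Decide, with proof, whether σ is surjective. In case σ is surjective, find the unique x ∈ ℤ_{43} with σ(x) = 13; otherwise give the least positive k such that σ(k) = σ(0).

33

Recall: σ is surjective if every y in the codomain equals σ(x) for some x in the domain.
Since gcd(16, 43) = 1, 16 is invertible modulo 43. Euclid's algorithm: 43 = 2·16 + 11, 16 = 1·11 + 5, 11 = 2·5 + 1; back-substituting gives 1 = 35·16 − 13·43, so 16⁻¹ ≡ 35 (mod 43).
Then y ↦ 35(y − 1) is a two-sided inverse to σ, so every y ∈ ℤ_{43} has a preimage.
So σ is surjective.
Since σ is surjective, we find σ⁻¹(13): we need 16x ≡ 13 − 1 ≡ 12 (mod 43). Using 16⁻¹ = 35: x ≡ 35·12 = 420 = 9·43 + 33, so x = 33.
Check: σ(33) = 16·33 + 1 = 529 = 12·43 + 13 ≡ 13 (mod 43).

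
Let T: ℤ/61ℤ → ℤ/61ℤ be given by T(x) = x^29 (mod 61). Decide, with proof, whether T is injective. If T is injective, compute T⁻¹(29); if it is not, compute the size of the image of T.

21

Since 61 is prime, the nonzero elements of ℤ/61ℤ form a cyclic group of order 60.
As gcd(29, 60) = 1, raising to the 29th power is a bijection on this group: if x_1^29 ≡ x_2^29 then (x_1x_2^{−1})^29 = 1, and the only element of order dividing gcd(29, 60) = 1 is 1, so x_1 = x_2.
With T(0) = 0 this makes T injective on all of ℤ/61ℤ, hence bijective (finite equal-size domain and codomain). In particular T is injective.
Since T is injective, we find the preimage of 29. The inverse of x ↦ x^29 on (ℤ/61ℤ)^× is x ↦ x^29, because 29·29 = 841 = 14·60 + 1 ≡ 1 (mod 60) and x^{60} = 1 for x ≠ 0 (Fermat). So T⁻¹(29) = 29^29 mod 61.
Repeated squaring mod 61: 29^1 ≡ 29, 29^2 ≡ 29² = 841 ≡ 48, 29^4 ≡ 48² = 2304 ≡ 47, 29^8 ≡ 47² = 2209 ≡ 13, 29^16 ≡ 13² = 169 ≡ 47. Since 29 = 16 + 8 + 4 + 1, 29^29 ≡ 47·13·47·29: 47·13 = 611 ≡ 1, then 1·47 = 47, then 47·29 = 1363 ≡ 21. So 29^29 ≡ 21 (mod 61).
Hence T⁻¹(29) = 21.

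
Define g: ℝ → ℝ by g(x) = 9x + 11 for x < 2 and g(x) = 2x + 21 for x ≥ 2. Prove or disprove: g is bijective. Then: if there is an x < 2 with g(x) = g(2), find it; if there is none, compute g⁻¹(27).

Both pieces are strictly increasing (slopes 9 and 2), so each is injective on its own interval.
The left piece maps (−∞, 2) onto (−∞, 29); the right piece maps [2, ∞) onto [25, ∞).
These images overlap. In particular g(2) = 25 (right piece), and solving 9x + 11 = 25 on the left piece gives x = 14/9 < 2.
So g(14/9) = g(2) with 14/9 ≠ 2, and g is not injective, hence not bijective. This x = 14/9 is the requested value below 2.

14/9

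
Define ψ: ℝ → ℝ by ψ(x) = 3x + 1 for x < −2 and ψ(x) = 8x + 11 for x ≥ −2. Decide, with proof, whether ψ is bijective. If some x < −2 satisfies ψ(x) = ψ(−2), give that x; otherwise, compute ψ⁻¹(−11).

-4

Both pieces are strictly increasing (slopes 3 and 8), so each is injective on its own interval.
The left piece maps (−∞, −2) onto (−∞, −5); the right piece maps [−2, ∞) onto [−5, ∞).
Since −5 = −5, the images partition ℝ: ψ is injective and surjective, hence bijective.
Because the two images are disjoint, no x < −2 has ψ(x) = ψ(−2), so we compute ψ⁻¹(−11): −11 lies in (−∞, −5), so solve 3x + 1 = −11: x = (−11 − 1)/3 = −4.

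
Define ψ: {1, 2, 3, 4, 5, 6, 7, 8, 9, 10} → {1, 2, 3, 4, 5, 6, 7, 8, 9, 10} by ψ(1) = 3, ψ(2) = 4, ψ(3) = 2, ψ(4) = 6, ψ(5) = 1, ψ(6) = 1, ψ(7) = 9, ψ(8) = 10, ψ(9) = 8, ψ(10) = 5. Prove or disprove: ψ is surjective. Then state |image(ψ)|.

9

No element maps to 7, so ψ is not surjective.
The image of ψ is {1, 2, 3, 4, 5, 6, 8, 9, 10}, which has 9 elements.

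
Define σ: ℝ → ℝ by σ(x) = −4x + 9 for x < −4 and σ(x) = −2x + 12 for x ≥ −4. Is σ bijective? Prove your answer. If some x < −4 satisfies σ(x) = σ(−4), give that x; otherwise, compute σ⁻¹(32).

Both pieces are strictly decreasing (slopes −4 and −2), so each is injective on its own interval.
The left piece maps (−∞, −4) onto (25, ∞); the right piece maps [−4, ∞) onto (−∞, 20].
The images leave a gap (25 has no preimage), so σ is not surjective, hence not bijective.
Because the two images are disjoint, no x < −4 has σ(x) = σ(−4), so we compute σ⁻¹(32): 32 lies in (25, ∞), so solve −4x + 9 = 32: x = (32 − 9)/(−4) = −23/4.

-23/4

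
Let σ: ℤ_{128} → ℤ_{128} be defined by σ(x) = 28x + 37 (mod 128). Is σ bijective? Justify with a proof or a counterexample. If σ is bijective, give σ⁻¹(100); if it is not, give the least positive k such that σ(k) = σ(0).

32

We have gcd(28, 128) = 4 > 1. Taking s = 0 and t = 32: σ(0) = 37 and σ(32) = 28·32 + 37 = 933 ≡ 37 (mod 128).
So σ(0) = σ(32) while 0 ≠ 32, so σ is not injective, hence not bijective.
Since σ is not bijective, we find the least positive k with σ(k) = σ(0): this means 28k ≡ 0 (mod 128), i.e. 128 ∣ 28k. Since gcd(28, 128) = 4, dividing through by 4 this holds exactly when 32 ∣ 7k, and as gcd(7, 32) = 1, exactly when 32 ∣ k.
The smallest positive such k is 32.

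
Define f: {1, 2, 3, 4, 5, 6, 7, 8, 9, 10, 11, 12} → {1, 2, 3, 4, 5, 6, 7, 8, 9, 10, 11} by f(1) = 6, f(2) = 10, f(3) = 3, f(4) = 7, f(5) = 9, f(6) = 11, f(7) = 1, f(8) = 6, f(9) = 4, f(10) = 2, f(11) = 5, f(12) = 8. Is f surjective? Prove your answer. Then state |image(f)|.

Every element of the codomain has a preimage: 1 = f(7), 2 = f(10), 3 = f(3), 4 = f(9), 5 = f(11), 6 = f(1), 7 = f(4), 8 = f(12), 9 = f(5), 10 = f(2), 11 = f(6).
Hence f is surjective.
The image of f is {1, 2, 3, 4, 5, 6, 7, 8, 9, 10, 11}, which has 11 elements.

11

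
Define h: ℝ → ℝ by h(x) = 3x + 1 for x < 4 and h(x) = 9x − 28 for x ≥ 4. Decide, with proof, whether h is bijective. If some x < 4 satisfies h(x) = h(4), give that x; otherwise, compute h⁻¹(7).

Both pieces are strictly increasing (slopes 3 and 9), so each is injective on its own interval.
The left piece maps (−∞, 4) onto (−∞, 13); the right piece maps [4, ∞) onto [8, ∞).
These images overlap. In particular h(4) = 8 (right piece), and solving 3x + 1 = 8 on the left piece gives x = 7/3 < 4.
So h(7/3) = h(4) with 7/3 ≠ 4, and h is not injective, hence not bijective. This x = 7/3 is the requested value below 4.

7/3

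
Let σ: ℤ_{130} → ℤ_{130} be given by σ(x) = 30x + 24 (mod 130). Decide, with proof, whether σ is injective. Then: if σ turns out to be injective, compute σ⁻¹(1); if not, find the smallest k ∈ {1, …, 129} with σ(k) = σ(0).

13

By definition, σ is injective when σ(s) = σ(t) forces s = t.
We have gcd(30, 130) = 10 > 1. Taking s = 0 and t = 13: σ(0) = 24 and σ(13) = 30·13 + 24 = 414 ≡ 24 (mod 130).
So σ(0) = σ(13) while 0 ≠ 13, therefore σ is not injective.
Since σ is not injective, we find the least positive k with σ(k) = σ(0): this means 30k ≡ 0 (mod 130), i.e. 130 ∣ 30k. Since gcd(30, 130) = 10, dividing through by 10 this holds exactly when 13 ∣ 3k, and as gcd(3, 13) = 1, exactly when 13 ∣ k.
The smallest positive such k is 13.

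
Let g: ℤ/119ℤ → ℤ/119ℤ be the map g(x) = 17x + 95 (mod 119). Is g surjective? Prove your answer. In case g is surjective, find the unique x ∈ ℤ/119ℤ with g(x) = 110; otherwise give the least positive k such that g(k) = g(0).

Recall that surjectivity means every element of the codomain has a preimage under g.
Since gcd(17, 119) = 17, we have 17x ≡ 0 (mod 17) for all x, so g(x) ≡ 10 (mod 17).
But 0 ≢ 10 (mod 17), so 0 ∈ ℤ/119ℤ has no preimage. Thus g is not surjective.
Since g is not surjective, we find the least positive k with g(k) = g(0): this means 17k ≡ 0 (mod 119), i.e. 119 ∣ 17k. Since gcd(17, 119) = 17, dividing through by 17 this holds exactly when 7 ∣ k.
The smallest positive such k is 7.

7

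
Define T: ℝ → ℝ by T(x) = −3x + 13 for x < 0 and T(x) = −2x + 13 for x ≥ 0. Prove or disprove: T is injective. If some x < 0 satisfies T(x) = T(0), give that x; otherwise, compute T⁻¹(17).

Both pieces are strictly decreasing (slopes −3 and −2), so each is injective on its own interval.
The left piece maps (−∞, 0) onto (13, ∞); the right piece maps [0, ∞) onto (−∞, 13].
These images are disjoint, so no value is attained by both pieces. Therefore T is injective.
Because the two images are disjoint, no x < 0 has T(x) = T(0), so we compute T⁻¹(17): 17 lies in (13, ∞), so solve −3x + 13 = 17: x = (17 − 13)/(−3) = −4/3.

-4/3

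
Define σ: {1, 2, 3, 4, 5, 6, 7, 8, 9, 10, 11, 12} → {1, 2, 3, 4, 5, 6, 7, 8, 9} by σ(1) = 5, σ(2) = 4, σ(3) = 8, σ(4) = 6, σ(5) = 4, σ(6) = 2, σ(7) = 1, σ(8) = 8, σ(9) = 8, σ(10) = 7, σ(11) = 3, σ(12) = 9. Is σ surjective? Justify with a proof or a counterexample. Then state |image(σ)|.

9

Every element of the codomain has a preimage: 1 = σ(7), 2 = σ(6), 3 = σ(11), 4 = σ(2), 5 = σ(1), 6 = σ(4), 7 = σ(10), 8 = σ(3), 9 = σ(12).
Hence σ is surjective.
The image of σ is {1, 2, 3, 4, 5, 6, 7, 8, 9}, which has 9 elements.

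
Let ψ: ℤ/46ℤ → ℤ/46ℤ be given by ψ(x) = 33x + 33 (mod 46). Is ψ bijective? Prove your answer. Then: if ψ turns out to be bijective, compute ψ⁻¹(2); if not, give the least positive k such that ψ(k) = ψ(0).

13

Recall: ψ is injective if ψ(x_1) = ψ(x_2) implies x_1 = x_2.
Suppose ψ(x_1) = ψ(x_2) in ℤ/46ℤ. Then 33x_1 + 33 ≡ 33x_2 + 33 (mod 46), so 33(x_1 − x_2) ≡ 0 (mod 46).
Since gcd(33, 46) = 1, 33 is invertible modulo 46, so x_1 − x_2 ≡ 0 (mod 46), i.e. x_1 = x_2.
We now compute 33⁻¹ mod 46 explicitly. Euclid's algorithm: 46 = 1·33 + 13, 33 = 2·13 + 7, 13 = 1·7 + 6, 7 = 1·6 + 1; back-substituting gives 1 = 7·33 − 5·46, so 33⁻¹ ≡ 7 (mod 46).
Then y ↦ 7(y − 33) is a two-sided inverse to ψ, so every y ∈ ℤ/46ℤ has a preimage.
Therefore ψ is bijective.
Since ψ is bijective, we find ψ⁻¹(2): we need 33x ≡ 2 − 33 ≡ 15 (mod 46). Using 33⁻¹ = 7: x ≡ 7·15 = 105 = 2·46 + 13, so x = 13.
Check: ψ(13) = 33·13 + 33 = 462 = 10·46 + 2 ≡ 2 (mod 46).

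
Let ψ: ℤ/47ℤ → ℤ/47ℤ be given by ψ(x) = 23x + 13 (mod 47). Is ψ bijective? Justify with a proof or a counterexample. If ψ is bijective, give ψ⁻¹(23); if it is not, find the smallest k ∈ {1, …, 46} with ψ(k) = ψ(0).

Recall that injectivity means: for all s, t in the domain, ψ(s) = ψ(t) implies s = t.
Suppose ψ(s) = ψ(t) in ℤ/47ℤ. Then 23s + 13 ≡ 23t + 13 (mod 47), so 23(s − t) ≡ 0 (mod 47).
Since gcd(23, 47) = 1, 23 is invertible modulo 47, hence s − t ≡ 0 (mod 47), i.e. s = t.
We now compute 23⁻¹ mod 47 explicitly. Euclid's algorithm: 47 = 2·23 + 1; back-substituting gives 1 = 45·23 − 22·47, so 23⁻¹ ≡ 45 (mod 47).
For any y ∈ ℤ/47ℤ, x = 45(y − 13) mod 47 satisfies ψ(x) = 23·45(y − 13) + 13 ≡ y (since 23·45 ≡ 1 mod 47). So every y has a preimage.
Therefore ψ is bijective.
Since ψ is bijective, we find ψ⁻¹(23): we need 23x ≡ 23 − 13 ≡ 10 (mod 47). Using 23⁻¹ = 45: x ≡ 45·10 = 450 = 9·47 + 27, so x = 27.
Check: ψ(27) = 23·27 + 13 = 634 = 13·47 + 23 ≡ 23 (mod 47).

27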